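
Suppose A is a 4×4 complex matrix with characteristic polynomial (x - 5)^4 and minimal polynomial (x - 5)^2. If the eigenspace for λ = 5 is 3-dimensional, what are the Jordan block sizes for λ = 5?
Block sizes for λ = 5: [2, 1, 1]

Step 1 — from the characteristic polynomial, algebraic multiplicity of λ = 5 is 4. From dim ker(A − (5)·I) = 3, there are exactly 3 Jordan blocks for λ = 5.
Step 2 — from the minimal polynomial, the factor (x − 5)^2 tells us the largest block for λ = 5 has size 2.
Step 3 — with total size 4, 3 blocks, and largest block 2, the block sizes (in nonincreasing order) are [2, 1, 1].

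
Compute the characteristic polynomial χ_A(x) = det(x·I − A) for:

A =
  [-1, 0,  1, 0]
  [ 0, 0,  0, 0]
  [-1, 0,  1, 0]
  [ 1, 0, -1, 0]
x^4

Expanding det(x·I − A) (e.g. by cofactor expansion or by noting that A is similar to its Jordan form J, which has the same characteristic polynomial as A) gives
  χ_A(x) = x^4
which factors as x^4. The eigenvalues (with algebraic multiplicities) are λ = 0 with multiplicity 4.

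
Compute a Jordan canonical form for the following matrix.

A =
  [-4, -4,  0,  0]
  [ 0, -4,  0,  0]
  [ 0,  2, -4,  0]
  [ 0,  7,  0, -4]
J_2(-4) ⊕ J_1(-4) ⊕ J_1(-4)

The characteristic polynomial is
  det(x·I − A) = x^4 + 16*x^3 + 96*x^2 + 256*x + 256 = (x + 4)^4

Eigenvalues and multiplicities (the geometric multiplicity of λ is n − rank(A − λI), which equals the number of Jordan blocks for λ):
  λ = -4: algebraic multiplicity = 4, geometric multiplicity = 3

Determining the block sizes for each eigenvalue:
  λ = -4: 3 blocks summing to 4 forces exactly one block of size 2 and the rest size 1 → block sizes [2, 1, 1]

Assembling the blocks gives a Jordan form
J =
  [-4,  1,  0,  0]
  [ 0, -4,  0,  0]
  [ 0,  0, -4,  0]
  [ 0,  0,  0, -4]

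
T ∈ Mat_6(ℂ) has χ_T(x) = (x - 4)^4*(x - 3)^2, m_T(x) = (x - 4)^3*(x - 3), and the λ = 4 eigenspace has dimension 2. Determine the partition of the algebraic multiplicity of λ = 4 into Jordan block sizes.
Block sizes for λ = 4: [3, 1]

Step 1 — from the characteristic polynomial, algebraic multiplicity of λ = 4 is 4. From dim ker(T − (4)·I) = 2, there are exactly 2 Jordan blocks for λ = 4.
Step 2 — from the minimal polynomial, the factor (x − 4)^3 tells us the largest block for λ = 4 has size 3.
Step 3 — with total size 4, 2 blocks, and largest block 3, the block sizes (in nonincreasing order) are [3, 1].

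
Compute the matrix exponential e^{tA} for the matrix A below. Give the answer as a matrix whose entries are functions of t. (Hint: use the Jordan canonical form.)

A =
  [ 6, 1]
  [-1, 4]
e^{tA} =
  [t*exp(5*t) + exp(5*t), t*exp(5*t)]
  [-t*exp(5*t), -t*exp(5*t) + exp(5*t)]

Strategy: write A = P · J · P⁻¹ where J is a Jordan canonical form, so e^{tA} = P · e^{tJ} · P⁻¹, and e^{tJ} can be computed block-by-block.

A has Jordan form
J =
  [5, 1]
  [0, 5]
(up to reordering of blocks).

Per-block formulas:
  For a 2×2 Jordan block J_2(5): exp(t · J_2(5)) = e^(5t)·(I + t·N), where N is the 2×2 nilpotent shift.

After assembling e^{tJ} and conjugating by P, we get:

e^{tA} =
  [t*exp(5*t) + exp(5*t), t*exp(5*t)]
  [-t*exp(5*t), -t*exp(5*t) + exp(5*t)]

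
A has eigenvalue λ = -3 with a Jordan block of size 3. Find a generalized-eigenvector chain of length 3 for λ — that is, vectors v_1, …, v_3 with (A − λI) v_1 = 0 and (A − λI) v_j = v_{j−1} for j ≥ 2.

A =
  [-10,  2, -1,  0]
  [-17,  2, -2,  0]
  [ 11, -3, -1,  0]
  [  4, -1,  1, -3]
A Jordan chain for λ = -3 of length 3:
v_1 = (4, 12, -4, 0)ᵀ
v_2 = (-7, -17, 11, 4)ᵀ
v_3 = (1, 0, 0, 0)ᵀ

Let N = A − (-3)·I. We want v_3 with N^3 v_3 = 0 but N^2 v_3 ≠ 0; then v_{j-1} := N · v_j for j = 3, …, 2.

Pick v_3 = (1, 0, 0, 0)ᵀ.
Then v_2 = N · v_3 = (-7, -17, 11, 4)ᵀ.
Then v_1 = N · v_2 = (4, 12, -4, 0)ᵀ.

Sanity check: (A − (-3)·I) v_1 = (0, 0, 0, 0)ᵀ = 0. ✓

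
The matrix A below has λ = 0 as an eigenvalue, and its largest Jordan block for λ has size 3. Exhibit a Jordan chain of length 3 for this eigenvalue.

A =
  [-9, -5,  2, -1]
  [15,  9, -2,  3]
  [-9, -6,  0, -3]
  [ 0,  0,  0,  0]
A Jordan chain for λ = 0 of length 3:
v_1 = (-12, 18, -9, 0)ᵀ
v_2 = (-9, 15, -9, 0)ᵀ
v_3 = (1, 0, 0, 0)ᵀ

Let N = A − (0)·I. We want v_3 with N^3 v_3 = 0 but N^2 v_3 ≠ 0; then v_{j-1} := N · v_j for j = 3, …, 2.

Pick v_3 = (1, 0, 0, 0)ᵀ.
Then v_2 = N · v_3 = (-9, 15, -9, 0)ᵀ.
Then v_1 = N · v_2 = (-12, 18, -9, 0)ᵀ.

Sanity check: (A − (0)·I) v_1 = (0, 0, 0, 0)ᵀ = 0. ✓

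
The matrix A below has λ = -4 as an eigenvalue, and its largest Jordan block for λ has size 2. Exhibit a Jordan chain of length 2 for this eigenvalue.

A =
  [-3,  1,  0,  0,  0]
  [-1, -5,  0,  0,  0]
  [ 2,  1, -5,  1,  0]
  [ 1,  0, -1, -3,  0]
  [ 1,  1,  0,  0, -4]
A Jordan chain for λ = -4 of length 2:
v_1 = (1, -1, 2, 1, 1)ᵀ
v_2 = (1, 0, 0, 0, 0)ᵀ

Let N = A − (-4)·I. We want v_2 with N^2 v_2 = 0 but N^1 v_2 ≠ 0; then v_{j-1} := N · v_j for j = 2, …, 2.

Pick v_2 = (1, 0, 0, 0, 0)ᵀ.
Then v_1 = N · v_2 = (1, -1, 2, 1, 1)ᵀ.

Sanity check: (A − (-4)·I) v_1 = (0, 0, 0, 0, 0)ᵀ = 0. ✓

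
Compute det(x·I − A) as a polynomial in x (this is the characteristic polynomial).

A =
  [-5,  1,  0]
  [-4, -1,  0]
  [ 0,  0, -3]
x^3 + 9*x^2 + 27*x + 27

Expanding det(x·I − A) (e.g. by cofactor expansion or by noting that A is similar to its Jordan form J, which has the same characteristic polynomial as A) gives
  χ_A(x) = x^3 + 9*x^2 + 27*x + 27
which factors as (x + 3)^3. The eigenvalues (with algebraic multiplicities) are λ = -3 with multiplicity 3.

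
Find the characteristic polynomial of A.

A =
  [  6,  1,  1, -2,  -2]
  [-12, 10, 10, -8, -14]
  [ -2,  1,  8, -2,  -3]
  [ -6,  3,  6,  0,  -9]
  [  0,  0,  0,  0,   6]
x^5 - 30*x^4 + 360*x^3 - 2160*x^2 + 6480*x - 7776

Expanding det(x·I − A) (e.g. by cofactor expansion or by noting that A is similar to its Jordan form J, which has the same characteristic polynomial as A) gives
  χ_A(x) = x^5 - 30*x^4 + 360*x^3 - 2160*x^2 + 6480*x - 7776
which factors as (x - 6)^5. The eigenvalues (with algebraic multiplicities) are λ = 6 with multiplicity 5.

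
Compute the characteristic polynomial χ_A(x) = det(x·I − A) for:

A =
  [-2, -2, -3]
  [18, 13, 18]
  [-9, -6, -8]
x^3 - 3*x^2 + 3*x - 1

Expanding det(x·I − A) (e.g. by cofactor expansion or by noting that A is similar to its Jordan form J, which has the same characteristic polynomial as A) gives
  χ_A(x) = x^3 - 3*x^2 + 3*x - 1
which factors as (x - 1)^3. The eigenvalues (with algebraic multiplicities) are λ = 1 with multiplicity 3.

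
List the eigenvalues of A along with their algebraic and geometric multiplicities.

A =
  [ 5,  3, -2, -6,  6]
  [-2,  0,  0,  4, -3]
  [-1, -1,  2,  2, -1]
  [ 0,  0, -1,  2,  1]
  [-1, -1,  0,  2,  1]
λ = 2: alg = 5, geom = 2

Step 1 — factor the characteristic polynomial to read off the algebraic multiplicities:
  χ_A(x) = (x - 2)^5

Step 2 — compute geometric multiplicities via the rank-nullity identity g(λ) = n − rank(A − λI):
  rank(A − (2)·I) = 3, so dim ker(A − (2)·I) = n − 3 = 2

Summary:
  λ = 2: algebraic multiplicity = 5, geometric multiplicity = 2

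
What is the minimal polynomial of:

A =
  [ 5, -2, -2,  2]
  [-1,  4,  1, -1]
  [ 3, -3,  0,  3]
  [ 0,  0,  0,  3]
x^2 - 6*x + 9

The characteristic polynomial is χ_A(x) = (x - 3)^4, so the eigenvalues are known. The minimal polynomial is
  m_A(x) = Π_λ (x − λ)^{k_λ}
where k_λ is the size of the *largest* Jordan block for λ (equivalently, the smallest k with (A − λI)^k v = 0 for every generalised eigenvector v of λ).

  λ = 3: largest Jordan block has size 2, contributing (x − 3)^2

So m_A(x) = (x - 3)^2 = x^2 - 6*x + 9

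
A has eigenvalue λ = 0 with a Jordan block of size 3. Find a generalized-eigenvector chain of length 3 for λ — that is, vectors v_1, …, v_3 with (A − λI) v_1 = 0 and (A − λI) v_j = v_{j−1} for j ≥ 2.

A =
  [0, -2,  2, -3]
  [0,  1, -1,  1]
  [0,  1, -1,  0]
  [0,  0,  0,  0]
A Jordan chain for λ = 0 of length 3:
v_1 = (-2, 1, 1, 0)ᵀ
v_2 = (-3, 1, 0, 0)ᵀ
v_3 = (0, 0, 0, 1)ᵀ

Let N = A − (0)·I. We want v_3 with N^3 v_3 = 0 but N^2 v_3 ≠ 0; then v_{j-1} := N · v_j for j = 3, …, 2.

Pick v_3 = (0, 0, 0, 1)ᵀ.
Then v_2 = N · v_3 = (-3, 1, 0, 0)ᵀ.
Then v_1 = N · v_2 = (-2, 1, 1, 0)ᵀ.

Sanity check: (A − (0)·I) v_1 = (0, 0, 0, 0)ᵀ = 0. ✓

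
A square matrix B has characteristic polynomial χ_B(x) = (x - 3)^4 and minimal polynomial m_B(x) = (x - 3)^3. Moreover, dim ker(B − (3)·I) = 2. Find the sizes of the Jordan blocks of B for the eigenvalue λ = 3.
Block sizes for λ = 3: [3, 1]

Step 1 — from the characteristic polynomial, algebraic multiplicity of λ = 3 is 4. From dim ker(B − (3)·I) = 2, there are exactly 2 Jordan blocks for λ = 3.
Step 2 — from the minimal polynomial, the factor (x − 3)^3 tells us the largest block for λ = 3 has size 3.
Step 3 — with total size 4, 2 blocks, and largest block 3, the block sizes (in nonincreasing order) are [3, 1].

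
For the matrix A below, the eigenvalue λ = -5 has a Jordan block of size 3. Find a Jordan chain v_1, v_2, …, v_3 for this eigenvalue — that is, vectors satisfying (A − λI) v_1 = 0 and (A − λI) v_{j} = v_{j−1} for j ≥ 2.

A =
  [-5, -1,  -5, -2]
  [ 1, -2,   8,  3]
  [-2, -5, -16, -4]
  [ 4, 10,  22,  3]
A Jordan chain for λ = -5 of length 3:
v_1 = (1, -1, 1, -2)ᵀ
v_2 = (0, 1, -2, 4)ᵀ
v_3 = (1, 0, 0, 0)ᵀ

Let N = A − (-5)·I. We want v_3 with N^3 v_3 = 0 but N^2 v_3 ≠ 0; then v_{j-1} := N · v_j for j = 3, …, 2.

Pick v_3 = (1, 0, 0, 0)ᵀ.
Then v_2 = N · v_3 = (0, 1, -2, 4)ᵀ.
Then v_1 = N · v_2 = (1, -1, 1, -2)ᵀ.

Sanity check: (A − (-5)·I) v_1 = (0, 0, 0, 0)ᵀ = 0. ✓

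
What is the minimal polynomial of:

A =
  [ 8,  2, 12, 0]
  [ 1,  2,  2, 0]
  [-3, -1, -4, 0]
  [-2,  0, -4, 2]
x^3 - 6*x^2 + 12*x - 8

The characteristic polynomial is χ_A(x) = (x - 2)^4, so the eigenvalues are known. The minimal polynomial is
  m_A(x) = Π_λ (x − λ)^{k_λ}
where k_λ is the size of the *largest* Jordan block for λ (equivalently, the smallest k with (A − λI)^k v = 0 for every generalised eigenvector v of λ).

  λ = 2: largest Jordan block has size 3, contributing (x − 2)^3

So m_A(x) = (x - 2)^3 = x^3 - 6*x^2 + 12*x - 8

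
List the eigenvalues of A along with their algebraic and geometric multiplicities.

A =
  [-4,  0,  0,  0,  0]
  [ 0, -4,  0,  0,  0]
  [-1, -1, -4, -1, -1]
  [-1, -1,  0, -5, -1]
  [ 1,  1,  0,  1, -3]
λ = -4: alg = 5, geom = 4

Step 1 — factor the characteristic polynomial to read off the algebraic multiplicities:
  χ_A(x) = (x + 4)^5

Step 2 — compute geometric multiplicities via the rank-nullity identity g(λ) = n − rank(A − λI):
  rank(A − (-4)·I) = 1, so dim ker(A − (-4)·I) = n − 1 = 4

Summary:
  λ = -4: algebraic multiplicity = 5, geometric multiplicity = 4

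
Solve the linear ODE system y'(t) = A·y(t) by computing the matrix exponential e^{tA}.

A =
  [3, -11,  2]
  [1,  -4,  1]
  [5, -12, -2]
e^{tA} =
  [15*t^2*exp(-t)/2 + 4*t*exp(-t) + exp(-t), -35*t^2*exp(-t)/2 - 11*t*exp(-t), -5*t^2*exp(-t)/2 + 2*t*exp(-t)]
  [3*t^2*exp(-t) + t*exp(-t), -7*t^2*exp(-t) - 3*t*exp(-t) + exp(-t), -t^2*exp(-t) + t*exp(-t)]
  [3*t^2*exp(-t)/2 + 5*t*exp(-t), -7*t^2*exp(-t)/2 - 12*t*exp(-t), -t^2*exp(-t)/2 - t*exp(-t) + exp(-t)]

Strategy: write A = P · J · P⁻¹ where J is a Jordan canonical form, so e^{tA} = P · e^{tJ} · P⁻¹, and e^{tJ} can be computed block-by-block.

A has Jordan form
J =
  [-1,  1,  0]
  [ 0, -1,  1]
  [ 0,  0, -1]
(up to reordering of blocks).

Per-block formulas:
  For a 3×3 Jordan block J_3(-1): exp(t · J_3(-1)) = e^(-1t)·(I + t·N + (t^2/2)·N^2), where N is the 3×3 nilpotent shift.

After assembling e^{tJ} and conjugating by P, we get:

e^{tA} =
  [15*t^2*exp(-t)/2 + 4*t*exp(-t) + exp(-t), -35*t^2*exp(-t)/2 - 11*t*exp(-t), -5*t^2*exp(-t)/2 + 2*t*exp(-t)]
  [3*t^2*exp(-t) + t*exp(-t), -7*t^2*exp(-t) - 3*t*exp(-t) + exp(-t), -t^2*exp(-t) + t*exp(-t)]
  [3*t^2*exp(-t)/2 + 5*t*exp(-t), -7*t^2*exp(-t)/2 - 12*t*exp(-t), -t^2*exp(-t)/2 - t*exp(-t) + exp(-t)]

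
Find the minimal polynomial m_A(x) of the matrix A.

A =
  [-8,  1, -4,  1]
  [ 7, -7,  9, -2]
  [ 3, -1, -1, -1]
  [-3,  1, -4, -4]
x^3 + 15*x^2 + 75*x + 125

The characteristic polynomial is χ_A(x) = (x + 5)^4, so the eigenvalues are known. The minimal polynomial is
  m_A(x) = Π_λ (x − λ)^{k_λ}
where k_λ is the size of the *largest* Jordan block for λ (equivalently, the smallest k with (A − λI)^k v = 0 for every generalised eigenvector v of λ).

  λ = -5: largest Jordan block has size 3, contributing (x + 5)^3

So m_A(x) = (x + 5)^3 = x^3 + 15*x^2 + 75*x + 125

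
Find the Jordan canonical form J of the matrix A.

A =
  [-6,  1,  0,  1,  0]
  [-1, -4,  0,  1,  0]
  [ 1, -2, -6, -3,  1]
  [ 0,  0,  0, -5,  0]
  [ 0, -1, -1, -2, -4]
J_2(-5) ⊕ J_2(-5) ⊕ J_1(-5)

The characteristic polynomial is
  det(x·I − A) = x^5 + 25*x^4 + 250*x^3 + 1250*x^2 + 3125*x + 3125 = (x + 5)^5

Eigenvalues and multiplicities (the geometric multiplicity of λ is n − rank(A − λI), which equals the number of Jordan blocks for λ):
  λ = -5: algebraic multiplicity = 5, geometric multiplicity = 3

Determining the block sizes for each eigenvalue:
  λ = -5: with am = 5 and gm = 3, the partition is not yet determined (e.g. several partitions of 5 into 3 parts exist). Let N = A − (-5)·I. Computing rank(N^1) = 2, rank(N^2) = 0; the number of blocks of size ≥ j is rank(N^{j−1}) − rank(N^j), giving [3, 2]. So we have 2 block(s) of size 2, 1 block(s) of size 1 → block sizes [2, 2, 1]

Assembling the blocks gives a Jordan form
J =
  [-5,  1,  0,  0,  0]
  [ 0, -5,  0,  0,  0]
  [ 0,  0, -5,  1,  0]
  [ 0,  0,  0, -5,  0]
  [ 0,  0,  0,  0, -5]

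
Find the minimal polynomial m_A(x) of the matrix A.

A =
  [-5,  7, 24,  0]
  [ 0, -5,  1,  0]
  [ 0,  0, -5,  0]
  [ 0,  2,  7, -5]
x^3 + 15*x^2 + 75*x + 125

The characteristic polynomial is χ_A(x) = (x + 5)^4, so the eigenvalues are known. The minimal polynomial is
  m_A(x) = Π_λ (x − λ)^{k_λ}
where k_λ is the size of the *largest* Jordan block for λ (equivalently, the smallest k with (A − λI)^k v = 0 for every generalised eigenvector v of λ).

  λ = -5: largest Jordan block has size 3, contributing (x + 5)^3

So m_A(x) = (x + 5)^3 = x^3 + 15*x^2 + 75*x + 125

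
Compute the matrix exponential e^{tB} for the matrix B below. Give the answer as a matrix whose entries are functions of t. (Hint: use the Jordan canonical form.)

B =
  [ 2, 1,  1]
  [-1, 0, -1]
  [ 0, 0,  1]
e^{tB} =
  [t*exp(t) + exp(t), t*exp(t), t*exp(t)]
  [-t*exp(t), -t*exp(t) + exp(t), -t*exp(t)]
  [0, 0, exp(t)]

Strategy: write B = P · J · P⁻¹ where J is a Jordan canonical form, so e^{tB} = P · e^{tJ} · P⁻¹, and e^{tJ} can be computed block-by-block.

B has Jordan form
J =
  [1, 1, 0]
  [0, 1, 0]
  [0, 0, 1]
(up to reordering of blocks).

Per-block formulas:
  For a 2×2 Jordan block J_2(1): exp(t · J_2(1)) = e^(1t)·(I + t·N), where N is the 2×2 nilpotent shift.
  For a 1×1 block at λ = 1: exp(t · [1]) = [e^(1t)].

After assembling e^{tJ} and conjugating by P, we get:

e^{tB} =
  [t*exp(t) + exp(t), t*exp(t), t*exp(t)]
  [-t*exp(t), -t*exp(t) + exp(t), -t*exp(t)]
  [0, 0, exp(t)]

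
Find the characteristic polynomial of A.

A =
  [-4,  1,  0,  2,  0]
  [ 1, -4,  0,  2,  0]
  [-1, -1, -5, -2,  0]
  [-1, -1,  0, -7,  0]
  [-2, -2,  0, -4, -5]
x^5 + 25*x^4 + 250*x^3 + 1250*x^2 + 3125*x + 3125

Expanding det(x·I − A) (e.g. by cofactor expansion or by noting that A is similar to its Jordan form J, which has the same characteristic polynomial as A) gives
  χ_A(x) = x^5 + 25*x^4 + 250*x^3 + 1250*x^2 + 3125*x + 3125
which factors as (x + 5)^5. The eigenvalues (with algebraic multiplicities) are λ = -5 with multiplicity 5.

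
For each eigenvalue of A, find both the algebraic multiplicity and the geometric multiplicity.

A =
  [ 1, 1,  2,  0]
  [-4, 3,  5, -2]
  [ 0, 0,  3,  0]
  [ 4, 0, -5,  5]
λ = 3: alg = 4, geom = 2

Step 1 — factor the characteristic polynomial to read off the algebraic multiplicities:
  χ_A(x) = (x - 3)^4

Step 2 — compute geometric multiplicities via the rank-nullity identity g(λ) = n − rank(A − λI):
  rank(A − (3)·I) = 2, so dim ker(A − (3)·I) = n − 2 = 2

Summary:
  λ = 3: algebraic multiplicity = 4, geometric multiplicity = 2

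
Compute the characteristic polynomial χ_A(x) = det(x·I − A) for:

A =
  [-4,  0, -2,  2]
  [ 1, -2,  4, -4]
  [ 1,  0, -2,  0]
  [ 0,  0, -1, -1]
x^4 + 9*x^3 + 30*x^2 + 44*x + 24

Expanding det(x·I − A) (e.g. by cofactor expansion or by noting that A is similar to its Jordan form J, which has the same characteristic polynomial as A) gives
  χ_A(x) = x^4 + 9*x^3 + 30*x^2 + 44*x + 24
which factors as (x + 2)^3*(x + 3). The eigenvalues (with algebraic multiplicities) are λ = -3 with multiplicity 1, λ = -2 with multiplicity 3.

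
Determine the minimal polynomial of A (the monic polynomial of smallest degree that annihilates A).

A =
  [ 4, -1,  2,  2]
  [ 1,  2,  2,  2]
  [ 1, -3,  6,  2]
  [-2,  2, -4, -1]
x^3 - 8*x^2 + 21*x - 18

The characteristic polynomial is χ_A(x) = (x - 3)^3*(x - 2), so the eigenvalues are known. The minimal polynomial is
  m_A(x) = Π_λ (x − λ)^{k_λ}
where k_λ is the size of the *largest* Jordan block for λ (equivalently, the smallest k with (A − λI)^k v = 0 for every generalised eigenvector v of λ).

  λ = 2: largest Jordan block has size 1, contributing (x − 2)
  λ = 3: largest Jordan block has size 2, contributing (x − 3)^2

So m_A(x) = (x - 3)^2*(x - 2) = x^3 - 8*x^2 + 21*x - 18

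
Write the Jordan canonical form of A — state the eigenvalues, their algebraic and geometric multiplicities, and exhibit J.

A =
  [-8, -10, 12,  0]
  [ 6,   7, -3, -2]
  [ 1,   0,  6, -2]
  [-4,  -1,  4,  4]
J_1(-3) ⊕ J_3(4)

The characteristic polynomial is
  det(x·I − A) = x^4 - 9*x^3 + 12*x^2 + 80*x - 192 = (x - 4)^3*(x + 3)

Eigenvalues and multiplicities (the geometric multiplicity of λ is n − rank(A − λI), which equals the number of Jordan blocks for λ):
  λ = -3: algebraic multiplicity = 1, geometric multiplicity = 1
  λ = 4: algebraic multiplicity = 3, geometric multiplicity = 1

Determining the block sizes for each eigenvalue:
  λ = -3: one block (gm = 1), so the single block has size am = 1 → block sizes [1]
  λ = 4: one block (gm = 1), so the single block has size am = 3 → block sizes [3]

Assembling the blocks gives a Jordan form
J =
  [-3, 0, 0, 0]
  [ 0, 4, 1, 0]
  [ 0, 0, 4, 1]
  [ 0, 0, 0, 4]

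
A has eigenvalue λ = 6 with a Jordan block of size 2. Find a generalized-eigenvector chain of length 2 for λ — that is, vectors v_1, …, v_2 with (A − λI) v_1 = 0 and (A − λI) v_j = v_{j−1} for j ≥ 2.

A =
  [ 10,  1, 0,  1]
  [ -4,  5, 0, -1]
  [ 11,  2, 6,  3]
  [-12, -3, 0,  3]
A Jordan chain for λ = 6 of length 2:
v_1 = (4, -4, 11, -12)ᵀ
v_2 = (1, 0, 0, 0)ᵀ

Let N = A − (6)·I. We want v_2 with N^2 v_2 = 0 but N^1 v_2 ≠ 0; then v_{j-1} := N · v_j for j = 2, …, 2.

Pick v_2 = (1, 0, 0, 0)ᵀ.
Then v_1 = N · v_2 = (4, -4, 11, -12)ᵀ.

Sanity check: (A − (6)·I) v_1 = (0, 0, 0, 0)ᵀ = 0. ✓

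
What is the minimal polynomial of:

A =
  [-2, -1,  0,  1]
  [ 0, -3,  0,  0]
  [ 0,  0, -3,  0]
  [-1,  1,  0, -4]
x^2 + 6*x + 9

The characteristic polynomial is χ_A(x) = (x + 3)^4, so the eigenvalues are known. The minimal polynomial is
  m_A(x) = Π_λ (x − λ)^{k_λ}
where k_λ is the size of the *largest* Jordan block for λ (equivalently, the smallest k with (A − λI)^k v = 0 for every generalised eigenvector v of λ).

  λ = -3: largest Jordan block has size 2, contributing (x + 3)^2

So m_A(x) = (x + 3)^2 = x^2 + 6*x + 9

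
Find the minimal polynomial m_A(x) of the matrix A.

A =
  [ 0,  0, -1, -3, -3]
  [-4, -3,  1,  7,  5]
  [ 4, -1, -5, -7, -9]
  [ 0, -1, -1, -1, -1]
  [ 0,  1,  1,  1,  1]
x^4 + 6*x^3 + 12*x^2 + 8*x

The characteristic polynomial is χ_A(x) = x*(x + 2)^4, so the eigenvalues are known. The minimal polynomial is
  m_A(x) = Π_λ (x − λ)^{k_λ}
where k_λ is the size of the *largest* Jordan block for λ (equivalently, the smallest k with (A − λI)^k v = 0 for every generalised eigenvector v of λ).

  λ = -2: largest Jordan block has size 3, contributing (x + 2)^3
  λ = 0: largest Jordan block has size 1, contributing (x − 0)

So m_A(x) = x*(x + 2)^3 = x^4 + 6*x^3 + 12*x^2 + 8*x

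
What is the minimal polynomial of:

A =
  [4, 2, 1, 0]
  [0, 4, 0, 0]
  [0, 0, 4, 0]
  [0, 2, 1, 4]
x^2 - 8*x + 16

The characteristic polynomial is χ_A(x) = (x - 4)^4, so the eigenvalues are known. The minimal polynomial is
  m_A(x) = Π_λ (x − λ)^{k_λ}
where k_λ is the size of the *largest* Jordan block for λ (equivalently, the smallest k with (A − λI)^k v = 0 for every generalised eigenvector v of λ).

  λ = 4: largest Jordan block has size 2, contributing (x − 4)^2

So m_A(x) = (x - 4)^2 = x^2 - 8*x + 16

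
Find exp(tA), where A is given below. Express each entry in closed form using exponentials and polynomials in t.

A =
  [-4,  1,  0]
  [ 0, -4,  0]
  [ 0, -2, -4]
e^{tA} =
  [exp(-4*t), t*exp(-4*t), 0]
  [0, exp(-4*t), 0]
  [0, -2*t*exp(-4*t), exp(-4*t)]

Strategy: write A = P · J · P⁻¹ where J is a Jordan canonical form, so e^{tA} = P · e^{tJ} · P⁻¹, and e^{tJ} can be computed block-by-block.

A has Jordan form
J =
  [-4,  1,  0]
  [ 0, -4,  0]
  [ 0,  0, -4]
(up to reordering of blocks).

Per-block formulas:
  For a 1×1 block at λ = -4: exp(t · [-4]) = [e^(-4t)].
  For a 2×2 Jordan block J_2(-4): exp(t · J_2(-4)) = e^(-4t)·(I + t·N), where N is the 2×2 nilpotent shift.

After assembling e^{tJ} and conjugating by P, we get:

e^{tA} =
  [exp(-4*t), t*exp(-4*t), 0]
  [0, exp(-4*t), 0]
  [0, -2*t*exp(-4*t), exp(-4*t)]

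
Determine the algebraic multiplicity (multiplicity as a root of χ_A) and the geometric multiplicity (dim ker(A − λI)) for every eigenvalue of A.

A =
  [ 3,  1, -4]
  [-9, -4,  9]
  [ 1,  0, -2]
λ = -1: alg = 3, geom = 1

Step 1 — factor the characteristic polynomial to read off the algebraic multiplicities:
  χ_A(x) = (x + 1)^3

Step 2 — compute geometric multiplicities via the rank-nullity identity g(λ) = n − rank(A − λI):
  rank(A − (-1)·I) = 2, so dim ker(A − (-1)·I) = n − 2 = 1

Summary:
  λ = -1: algebraic multiplicity = 3, geometric multiplicity = 1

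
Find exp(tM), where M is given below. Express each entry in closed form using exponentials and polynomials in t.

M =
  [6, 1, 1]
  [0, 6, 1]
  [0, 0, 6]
e^{tM} =
  [exp(6*t), t*exp(6*t), t^2*exp(6*t)/2 + t*exp(6*t)]
  [0, exp(6*t), t*exp(6*t)]
  [0, 0, exp(6*t)]

Strategy: write M = P · J · P⁻¹ where J is a Jordan canonical form, so e^{tM} = P · e^{tJ} · P⁻¹, and e^{tJ} can be computed block-by-block.

M has Jordan form
J =
  [6, 1, 0]
  [0, 6, 1]
  [0, 0, 6]
(up to reordering of blocks).

Per-block formulas:
  For a 3×3 Jordan block J_3(6): exp(t · J_3(6)) = e^(6t)·(I + t·N + (t^2/2)·N^2), where N is the 3×3 nilpotent shift.

After assembling e^{tJ} and conjugating by P, we get:

e^{tM} =
  [exp(6*t), t*exp(6*t), t^2*exp(6*t)/2 + t*exp(6*t)]
  [0, exp(6*t), t*exp(6*t)]
  [0, 0, exp(6*t)]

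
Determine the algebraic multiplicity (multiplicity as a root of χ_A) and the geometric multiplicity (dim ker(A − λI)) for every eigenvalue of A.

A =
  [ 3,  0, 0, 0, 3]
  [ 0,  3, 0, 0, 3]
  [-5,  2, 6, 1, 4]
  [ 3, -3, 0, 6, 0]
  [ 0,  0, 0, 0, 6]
λ = 3: alg = 2, geom = 2; λ = 6: alg = 3, geom = 2

Step 1 — factor the characteristic polynomial to read off the algebraic multiplicities:
  χ_A(x) = (x - 6)^3*(x - 3)^2

Step 2 — compute geometric multiplicities via the rank-nullity identity g(λ) = n − rank(A − λI):
  rank(A − (3)·I) = 3, so dim ker(A − (3)·I) = n − 3 = 2
  rank(A − (6)·I) = 3, so dim ker(A − (6)·I) = n − 3 = 2

Summary:
  λ = 3: algebraic multiplicity = 2, geometric multiplicity = 2
  λ = 6: algebraic multiplicity = 3, geometric multiplicity = 2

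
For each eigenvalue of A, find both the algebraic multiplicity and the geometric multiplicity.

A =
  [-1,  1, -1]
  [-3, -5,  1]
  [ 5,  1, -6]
λ = -4: alg = 3, geom = 1

Step 1 — factor the characteristic polynomial to read off the algebraic multiplicities:
  χ_A(x) = (x + 4)^3

Step 2 — compute geometric multiplicities via the rank-nullity identity g(λ) = n − rank(A − λI):
  rank(A − (-4)·I) = 2, so dim ker(A − (-4)·I) = n − 2 = 1

Summary:
  λ = -4: algebraic multiplicity = 3, geometric multiplicity = 1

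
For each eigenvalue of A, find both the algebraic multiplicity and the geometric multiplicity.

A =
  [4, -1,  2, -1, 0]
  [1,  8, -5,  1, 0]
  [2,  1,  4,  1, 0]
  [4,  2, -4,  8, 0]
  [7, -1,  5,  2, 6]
λ = 6: alg = 5, geom = 3

Step 1 — factor the characteristic polynomial to read off the algebraic multiplicities:
  χ_A(x) = (x - 6)^5

Step 2 — compute geometric multiplicities via the rank-nullity identity g(λ) = n − rank(A − λI):
  rank(A − (6)·I) = 2, so dim ker(A − (6)·I) = n − 2 = 3

Summary:
  λ = 6: algebraic multiplicity = 5, geometric multiplicity = 3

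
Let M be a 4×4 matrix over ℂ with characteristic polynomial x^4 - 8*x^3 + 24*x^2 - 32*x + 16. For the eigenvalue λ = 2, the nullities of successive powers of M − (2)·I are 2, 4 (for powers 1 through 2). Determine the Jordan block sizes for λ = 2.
Block sizes for λ = 2: [2, 2]

From the dimensions of kernels of powers, the number of Jordan blocks of size at least j is d_j − d_{j−1} where d_j = dim ker(N^j) (with d_0 = 0). Computing the differences gives [2, 2].
The number of blocks of size exactly k is (#blocks of size ≥ k) − (#blocks of size ≥ k + 1), so the partition is: 2 block(s) of size 2.
In nonincreasing order the block sizes are [2, 2].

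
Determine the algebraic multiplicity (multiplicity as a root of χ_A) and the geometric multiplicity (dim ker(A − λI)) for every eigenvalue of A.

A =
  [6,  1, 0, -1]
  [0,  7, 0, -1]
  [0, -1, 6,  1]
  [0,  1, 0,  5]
λ = 6: alg = 4, geom = 3

Step 1 — factor the characteristic polynomial to read off the algebraic multiplicities:
  χ_A(x) = (x - 6)^4

Step 2 — compute geometric multiplicities via the rank-nullity identity g(λ) = n − rank(A − λI):
  rank(A − (6)·I) = 1, so dim ker(A − (6)·I) = n − 1 = 3

Summary:
  λ = 6: algebraic multiplicity = 4, geometric multiplicity = 3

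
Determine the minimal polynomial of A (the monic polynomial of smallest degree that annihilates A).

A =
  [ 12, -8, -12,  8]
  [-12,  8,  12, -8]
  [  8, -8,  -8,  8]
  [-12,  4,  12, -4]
x^2 - 4*x

The characteristic polynomial is χ_A(x) = x^2*(x - 4)^2, so the eigenvalues are known. The minimal polynomial is
  m_A(x) = Π_λ (x − λ)^{k_λ}
where k_λ is the size of the *largest* Jordan block for λ (equivalently, the smallest k with (A − λI)^k v = 0 for every generalised eigenvector v of λ).

  λ = 0: largest Jordan block has size 1, contributing (x − 0)
  λ = 4: largest Jordan block has size 1, contributing (x − 4)

So m_A(x) = x*(x - 4) = x^2 - 4*x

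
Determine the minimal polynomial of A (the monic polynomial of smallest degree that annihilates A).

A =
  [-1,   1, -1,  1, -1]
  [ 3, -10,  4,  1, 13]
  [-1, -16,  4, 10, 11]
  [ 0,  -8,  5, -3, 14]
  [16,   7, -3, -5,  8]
x^5 + 2*x^4 - 47*x^3 - 116*x^2 + 560*x + 1600

The characteristic polynomial is χ_A(x) = (x - 5)^2*(x + 4)^3, so the eigenvalues are known. The minimal polynomial is
  m_A(x) = Π_λ (x − λ)^{k_λ}
where k_λ is the size of the *largest* Jordan block for λ (equivalently, the smallest k with (A − λI)^k v = 0 for every generalised eigenvector v of λ).

  λ = -4: largest Jordan block has size 3, contributing (x + 4)^3
  λ = 5: largest Jordan block has size 2, contributing (x − 5)^2

So m_A(x) = (x - 5)^2*(x + 4)^3 = x^5 + 2*x^4 - 47*x^3 - 116*x^2 + 560*x + 1600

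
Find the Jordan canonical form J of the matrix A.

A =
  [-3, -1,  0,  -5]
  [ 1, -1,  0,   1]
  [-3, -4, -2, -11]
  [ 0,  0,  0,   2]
J_3(-2) ⊕ J_1(2)

The characteristic polynomial is
  det(x·I − A) = x^4 + 4*x^3 - 16*x - 16 = (x - 2)*(x + 2)^3

Eigenvalues and multiplicities (the geometric multiplicity of λ is n − rank(A − λI), which equals the number of Jordan blocks for λ):
  λ = -2: algebraic multiplicity = 3, geometric multiplicity = 1
  λ = 2: algebraic multiplicity = 1, geometric multiplicity = 1

Determining the block sizes for each eigenvalue:
  λ = -2: one block (gm = 1), so the single block has size am = 3 → block sizes [3]
  λ = 2: one block (gm = 1), so the single block has size am = 1 → block sizes [1]

Assembling the blocks gives a Jordan form
J =
  [-2,  1,  0, 0]
  [ 0, -2,  1, 0]
  [ 0,  0, -2, 0]
  [ 0,  0,  0, 2]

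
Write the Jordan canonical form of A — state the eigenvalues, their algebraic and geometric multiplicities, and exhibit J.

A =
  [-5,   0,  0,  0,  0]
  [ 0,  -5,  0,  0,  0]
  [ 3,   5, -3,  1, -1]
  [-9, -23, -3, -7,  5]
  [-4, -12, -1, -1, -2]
J_1(-5) ⊕ J_1(-5) ⊕ J_3(-4)

The characteristic polynomial is
  det(x·I − A) = x^5 + 22*x^4 + 193*x^3 + 844*x^2 + 1840*x + 1600 = (x + 4)^3*(x + 5)^2

Eigenvalues and multiplicities (the geometric multiplicity of λ is n − rank(A − λI), which equals the number of Jordan blocks for λ):
  λ = -5: algebraic multiplicity = 2, geometric multiplicity = 2
  λ = -4: algebraic multiplicity = 3, geometric multiplicity = 1

Determining the block sizes for each eigenvalue:
  λ = -5: gm = am = 2, so every block has size 1 → block sizes [1, 1]
  λ = -4: one block (gm = 1), so the single block has size am = 3 → block sizes [3]

Assembling the blocks gives a Jordan form
J =
  [-5,  0,  0,  0,  0]
  [ 0, -5,  0,  0,  0]
  [ 0,  0, -4,  1,  0]
  [ 0,  0,  0, -4,  1]
  [ 0,  0,  0,  0, -4]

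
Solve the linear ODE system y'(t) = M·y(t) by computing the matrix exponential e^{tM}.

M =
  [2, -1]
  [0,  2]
e^{tM} =
  [exp(2*t), -t*exp(2*t)]
  [0, exp(2*t)]

Strategy: write M = P · J · P⁻¹ where J is a Jordan canonical form, so e^{tM} = P · e^{tJ} · P⁻¹, and e^{tJ} can be computed block-by-block.

M has Jordan form
J =
  [2, 1]
  [0, 2]
(up to reordering of blocks).

Per-block formulas:
  For a 2×2 Jordan block J_2(2): exp(t · J_2(2)) = e^(2t)·(I + t·N), where N is the 2×2 nilpotent shift.

After assembling e^{tJ} and conjugating by P, we get:

e^{tM} =
  [exp(2*t), -t*exp(2*t)]
  [0, exp(2*t)]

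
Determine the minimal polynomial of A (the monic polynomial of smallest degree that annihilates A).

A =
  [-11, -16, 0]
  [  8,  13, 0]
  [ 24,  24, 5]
x^2 - 2*x - 15

The characteristic polynomial is χ_A(x) = (x - 5)^2*(x + 3), so the eigenvalues are known. The minimal polynomial is
  m_A(x) = Π_λ (x − λ)^{k_λ}
where k_λ is the size of the *largest* Jordan block for λ (equivalently, the smallest k with (A − λI)^k v = 0 for every generalised eigenvector v of λ).

  λ = -3: largest Jordan block has size 1, contributing (x + 3)
  λ = 5: largest Jordan block has size 1, contributing (x − 5)

So m_A(x) = (x - 5)*(x + 3) = x^2 - 2*x - 15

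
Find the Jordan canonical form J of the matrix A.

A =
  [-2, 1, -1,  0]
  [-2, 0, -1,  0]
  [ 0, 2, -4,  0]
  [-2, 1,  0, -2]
J_3(-2) ⊕ J_1(-2)

The characteristic polynomial is
  det(x·I − A) = x^4 + 8*x^3 + 24*x^2 + 32*x + 16 = (x + 2)^4

Eigenvalues and multiplicities (the geometric multiplicity of λ is n − rank(A − λI), which equals the number of Jordan blocks for λ):
  λ = -2: algebraic multiplicity = 4, geometric multiplicity = 2

Determining the block sizes for each eigenvalue:
  λ = -2: with am = 4 and gm = 2, the partition is not yet determined (e.g. several partitions of 4 into 2 parts exist). Let N = A − (-2)·I. Computing rank(N^1) = 2, rank(N^2) = 1, rank(N^3) = 0; the number of blocks of size ≥ j is rank(N^{j−1}) − rank(N^j), giving [2, 1, 1]. So we have 1 block(s) of size 3, 1 block(s) of size 1 → block sizes [3, 1]

Assembling the blocks gives a Jordan form
J =
  [-2,  1,  0,  0]
  [ 0, -2,  1,  0]
  [ 0,  0, -2,  0]
  [ 0,  0,  0, -2]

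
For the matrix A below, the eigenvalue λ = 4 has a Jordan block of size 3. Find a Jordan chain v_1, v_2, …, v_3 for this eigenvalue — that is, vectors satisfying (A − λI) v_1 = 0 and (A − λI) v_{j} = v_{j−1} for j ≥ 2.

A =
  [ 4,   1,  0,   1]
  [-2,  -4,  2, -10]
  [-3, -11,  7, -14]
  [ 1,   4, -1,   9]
A Jordan chain for λ = 4 of length 3:
v_1 = (-1, 0, -1, 0)ᵀ
v_2 = (0, -2, -3, 1)ᵀ
v_3 = (1, 0, 0, 0)ᵀ

Let N = A − (4)·I. We want v_3 with N^3 v_3 = 0 but N^2 v_3 ≠ 0; then v_{j-1} := N · v_j for j = 3, …, 2.

Pick v_3 = (1, 0, 0, 0)ᵀ.
Then v_2 = N · v_3 = (0, -2, -3, 1)ᵀ.
Then v_1 = N · v_2 = (-1, 0, -1, 0)ᵀ.

Sanity check: (A − (4)·I) v_1 = (0, 0, 0, 0)ᵀ = 0. ✓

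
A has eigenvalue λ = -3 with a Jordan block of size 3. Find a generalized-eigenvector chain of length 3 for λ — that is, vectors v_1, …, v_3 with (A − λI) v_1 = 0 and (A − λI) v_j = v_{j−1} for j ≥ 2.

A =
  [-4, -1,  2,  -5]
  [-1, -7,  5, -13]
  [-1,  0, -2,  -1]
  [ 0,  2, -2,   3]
A Jordan chain for λ = -3 of length 3:
v_1 = (-1, -1, -1, 0)ᵀ
v_2 = (2, 1, 1, 0)ᵀ
v_3 = (0, 3, 0, -1)ᵀ

Let N = A − (-3)·I. We want v_3 with N^3 v_3 = 0 but N^2 v_3 ≠ 0; then v_{j-1} := N · v_j for j = 3, …, 2.

Pick v_3 = (0, 3, 0, -1)ᵀ.
Then v_2 = N · v_3 = (2, 1, 1, 0)ᵀ.
Then v_1 = N · v_2 = (-1, -1, -1, 0)ᵀ.

Sanity check: (A − (-3)·I) v_1 = (0, 0, 0, 0)ᵀ = 0. ✓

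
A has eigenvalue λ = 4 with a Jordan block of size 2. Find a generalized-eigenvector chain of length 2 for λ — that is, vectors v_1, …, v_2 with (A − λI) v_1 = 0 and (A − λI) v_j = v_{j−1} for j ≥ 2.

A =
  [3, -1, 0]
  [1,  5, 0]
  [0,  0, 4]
A Jordan chain for λ = 4 of length 2:
v_1 = (-1, 1, 0)ᵀ
v_2 = (1, 0, 0)ᵀ

Let N = A − (4)·I. We want v_2 with N^2 v_2 = 0 but N^1 v_2 ≠ 0; then v_{j-1} := N · v_j for j = 2, …, 2.

Pick v_2 = (1, 0, 0)ᵀ.
Then v_1 = N · v_2 = (-1, 1, 0)ᵀ.

Sanity check: (A − (4)·I) v_1 = (0, 0, 0)ᵀ = 0. ✓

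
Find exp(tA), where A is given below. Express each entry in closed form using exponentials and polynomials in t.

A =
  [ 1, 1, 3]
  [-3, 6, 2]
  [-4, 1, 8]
e^{tA} =
  [t^2*exp(5*t)/2 - 4*t*exp(5*t) + exp(5*t), t*exp(5*t), -t^2*exp(5*t)/2 + 3*t*exp(5*t)]
  [t^2*exp(5*t)/2 - 3*t*exp(5*t), t*exp(5*t) + exp(5*t), -t^2*exp(5*t)/2 + 2*t*exp(5*t)]
  [t^2*exp(5*t)/2 - 4*t*exp(5*t), t*exp(5*t), -t^2*exp(5*t)/2 + 3*t*exp(5*t) + exp(5*t)]

Strategy: write A = P · J · P⁻¹ where J is a Jordan canonical form, so e^{tA} = P · e^{tJ} · P⁻¹, and e^{tJ} can be computed block-by-block.

A has Jordan form
J =
  [5, 1, 0]
  [0, 5, 1]
  [0, 0, 5]
(up to reordering of blocks).

Per-block formulas:
  For a 3×3 Jordan block J_3(5): exp(t · J_3(5)) = e^(5t)·(I + t·N + (t^2/2)·N^2), where N is the 3×3 nilpotent shift.

After assembling e^{tJ} and conjugating by P, we get:

e^{tA} =
  [t^2*exp(5*t)/2 - 4*t*exp(5*t) + exp(5*t), t*exp(5*t), -t^2*exp(5*t)/2 + 3*t*exp(5*t)]
  [t^2*exp(5*t)/2 - 3*t*exp(5*t), t*exp(5*t) + exp(5*t), -t^2*exp(5*t)/2 + 2*t*exp(5*t)]
  [t^2*exp(5*t)/2 - 4*t*exp(5*t), t*exp(5*t), -t^2*exp(5*t)/2 + 3*t*exp(5*t) + exp(5*t)]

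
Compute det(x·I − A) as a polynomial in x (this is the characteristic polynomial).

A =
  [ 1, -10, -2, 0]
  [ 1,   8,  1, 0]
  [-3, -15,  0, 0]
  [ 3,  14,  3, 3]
x^4 - 12*x^3 + 54*x^2 - 108*x + 81

Expanding det(x·I − A) (e.g. by cofactor expansion or by noting that A is similar to its Jordan form J, which has the same characteristic polynomial as A) gives
  χ_A(x) = x^4 - 12*x^3 + 54*x^2 - 108*x + 81
which factors as (x - 3)^4. The eigenvalues (with algebraic multiplicities) are λ = 3 with multiplicity 4.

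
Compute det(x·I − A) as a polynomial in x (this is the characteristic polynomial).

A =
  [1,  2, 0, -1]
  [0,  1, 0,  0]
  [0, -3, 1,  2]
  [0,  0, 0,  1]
x^4 - 4*x^3 + 6*x^2 - 4*x + 1

Expanding det(x·I − A) (e.g. by cofactor expansion or by noting that A is similar to its Jordan form J, which has the same characteristic polynomial as A) gives
  χ_A(x) = x^4 - 4*x^3 + 6*x^2 - 4*x + 1
which factors as (x - 1)^4. The eigenvalues (with algebraic multiplicities) are λ = 1 with multiplicity 4.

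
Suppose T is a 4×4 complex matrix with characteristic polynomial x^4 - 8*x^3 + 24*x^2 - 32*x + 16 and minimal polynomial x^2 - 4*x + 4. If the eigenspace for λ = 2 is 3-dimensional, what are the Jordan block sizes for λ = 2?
Block sizes for λ = 2: [2, 1, 1]

Step 1 — from the characteristic polynomial, algebraic multiplicity of λ = 2 is 4. From dim ker(T − (2)·I) = 3, there are exactly 3 Jordan blocks for λ = 2.
Step 2 — from the minimal polynomial, the factor (x − 2)^2 tells us the largest block for λ = 2 has size 2.
Step 3 — with total size 4, 3 blocks, and largest block 2, the block sizes (in nonincreasing order) are [2, 1, 1].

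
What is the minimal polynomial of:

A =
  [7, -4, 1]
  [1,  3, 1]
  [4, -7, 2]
x^3 - 12*x^2 + 48*x - 64

The characteristic polynomial is χ_A(x) = (x - 4)^3, so the eigenvalues are known. The minimal polynomial is
  m_A(x) = Π_λ (x − λ)^{k_λ}
where k_λ is the size of the *largest* Jordan block for λ (equivalently, the smallest k with (A − λI)^k v = 0 for every generalised eigenvector v of λ).

  λ = 4: largest Jordan block has size 3, contributing (x − 4)^3

So m_A(x) = (x - 4)^3 = x^3 - 12*x^2 + 48*x - 64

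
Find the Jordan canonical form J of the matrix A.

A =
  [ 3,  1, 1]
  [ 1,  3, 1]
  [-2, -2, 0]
J_2(2) ⊕ J_1(2)

The characteristic polynomial is
  det(x·I − A) = x^3 - 6*x^2 + 12*x - 8 = (x - 2)^3

Eigenvalues and multiplicities (the geometric multiplicity of λ is n − rank(A − λI), which equals the number of Jordan blocks for λ):
  λ = 2: algebraic multiplicity = 3, geometric multiplicity = 2

Determining the block sizes for each eigenvalue:
  λ = 2: 2 blocks summing to 3 forces exactly one block of size 2 and the rest size 1 → block sizes [2, 1]

Assembling the blocks gives a Jordan form
J =
  [2, 1, 0]
  [0, 2, 0]
  [0, 0, 2]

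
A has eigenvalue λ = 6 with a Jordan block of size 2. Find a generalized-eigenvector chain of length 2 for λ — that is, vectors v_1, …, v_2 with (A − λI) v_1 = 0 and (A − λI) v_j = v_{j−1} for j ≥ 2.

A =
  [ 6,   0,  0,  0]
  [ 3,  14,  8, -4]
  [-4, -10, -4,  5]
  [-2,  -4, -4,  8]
A Jordan chain for λ = 6 of length 2:
v_1 = (0, 3, -4, -2)ᵀ
v_2 = (1, 0, 0, 0)ᵀ

Let N = A − (6)·I. We want v_2 with N^2 v_2 = 0 but N^1 v_2 ≠ 0; then v_{j-1} := N · v_j for j = 2, …, 2.

Pick v_2 = (1, 0, 0, 0)ᵀ.
Then v_1 = N · v_2 = (0, 3, -4, -2)ᵀ.

Sanity check: (A − (6)·I) v_1 = (0, 0, 0, 0)ᵀ = 0. ✓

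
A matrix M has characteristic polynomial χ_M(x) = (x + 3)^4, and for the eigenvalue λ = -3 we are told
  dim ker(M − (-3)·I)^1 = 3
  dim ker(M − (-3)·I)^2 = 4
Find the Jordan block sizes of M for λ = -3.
Block sizes for λ = -3: [2, 1, 1]

From the dimensions of kernels of powers, the number of Jordan blocks of size at least j is d_j − d_{j−1} where d_j = dim ker(N^j) (with d_0 = 0). Computing the differences gives [3, 1].
The number of blocks of size exactly k is (#blocks of size ≥ k) − (#blocks of size ≥ k + 1), so the partition is: 2 block(s) of size 1, 1 block(s) of size 2.
In nonincreasing order the block sizes are [2, 1, 1].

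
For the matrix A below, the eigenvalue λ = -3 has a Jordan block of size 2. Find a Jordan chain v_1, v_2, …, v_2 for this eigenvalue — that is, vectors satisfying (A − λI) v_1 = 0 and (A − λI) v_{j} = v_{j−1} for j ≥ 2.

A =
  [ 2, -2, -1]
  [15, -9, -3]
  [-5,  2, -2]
A Jordan chain for λ = -3 of length 2:
v_1 = (5, 15, -5)ᵀ
v_2 = (1, 0, 0)ᵀ

Let N = A − (-3)·I. We want v_2 with N^2 v_2 = 0 but N^1 v_2 ≠ 0; then v_{j-1} := N · v_j for j = 2, …, 2.

Pick v_2 = (1, 0, 0)ᵀ.
Then v_1 = N · v_2 = (5, 15, -5)ᵀ.

Sanity check: (A − (-3)·I) v_1 = (0, 0, 0)ᵀ = 0. ✓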